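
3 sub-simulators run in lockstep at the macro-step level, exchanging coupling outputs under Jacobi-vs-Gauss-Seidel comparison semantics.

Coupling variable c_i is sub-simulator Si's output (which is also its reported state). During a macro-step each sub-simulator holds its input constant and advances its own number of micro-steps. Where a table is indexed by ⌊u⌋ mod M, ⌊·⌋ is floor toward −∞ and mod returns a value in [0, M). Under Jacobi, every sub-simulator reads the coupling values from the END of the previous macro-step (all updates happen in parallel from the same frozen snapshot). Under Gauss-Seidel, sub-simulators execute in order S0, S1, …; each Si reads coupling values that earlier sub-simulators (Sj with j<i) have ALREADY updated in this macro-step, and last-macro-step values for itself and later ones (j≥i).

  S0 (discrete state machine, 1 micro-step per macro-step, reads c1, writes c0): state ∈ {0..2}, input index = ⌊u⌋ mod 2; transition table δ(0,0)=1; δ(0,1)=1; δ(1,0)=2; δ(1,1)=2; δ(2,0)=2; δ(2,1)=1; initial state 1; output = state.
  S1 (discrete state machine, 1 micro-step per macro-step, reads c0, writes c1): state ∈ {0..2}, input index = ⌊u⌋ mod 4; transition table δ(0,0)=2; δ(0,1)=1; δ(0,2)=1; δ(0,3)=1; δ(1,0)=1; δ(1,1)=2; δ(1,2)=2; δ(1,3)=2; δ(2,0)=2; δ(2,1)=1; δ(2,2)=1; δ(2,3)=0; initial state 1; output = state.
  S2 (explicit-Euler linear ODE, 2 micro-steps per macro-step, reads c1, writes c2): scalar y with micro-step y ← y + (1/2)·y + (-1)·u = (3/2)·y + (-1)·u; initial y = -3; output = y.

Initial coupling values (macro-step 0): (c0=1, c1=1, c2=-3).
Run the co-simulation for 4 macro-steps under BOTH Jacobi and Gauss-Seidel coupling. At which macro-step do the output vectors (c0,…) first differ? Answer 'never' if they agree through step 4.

[Jacobi] macro 1: S0 reads c1=1 → after 1×micro: 2; S1 reads c0=1 → after 1×micro: 2; S2 reads c1=1 → after 2×micro: -37/4 ⇒ (c0=2, c1=2, c2=-37/4)
[Jacobi] macro 2: S0 reads c1=2 → after 1×micro: 2; S1 reads c0=2 → after 1×micro: 1; S2 reads c1=2 → after 2×micro: -413/16 ⇒ (c0=2, c1=1, c2=-413/16)
[Jacobi] macro 3: S0 reads c1=1 → after 1×micro: 1; S1 reads c0=2 → after 1×micro: 2; S2 reads c1=1 → after 2×micro: -3877/64 ⇒ (c0=1, c1=2, c2=-3877/64)
[Jacobi] macro 4: S0 reads c1=2 → after 1×micro: 2; S1 reads c0=1 → after 1×micro: 1; S2 reads c1=2 → after 2×micro: -36173/256 ⇒ (c0=2, c1=1, c2=-36173/256)
[Gauss-Seidel] macro 1: S0 reads c1=1 → after 1×micro: 2; S1 reads c0=2 → after 1×micro: 2; S2 reads c1=2 → after 2×micro: -47/4 ⇒ (c0=2, c1=2, c2=-47/4)
[Gauss-Seidel] macro 2: S0 reads c1=2 → after 1×micro: 2; S1 reads c0=2 → after 1×micro: 1; S2 reads c1=1 → after 2×micro: -463/16 ⇒ (c0=2, c1=1, c2=-463/16)
[Gauss-Seidel] macro 3: S0 reads c1=1 → after 1×micro: 1; S1 reads c0=1 → after 1×micro: 2; S2 reads c1=2 → after 2×micro: -4487/64 ⇒ (c0=1, c1=2, c2=-4487/64)
[Gauss-Seidel] macro 4: S0 reads c1=2 → after 1×micro: 2; S1 reads c0=2 → after 1×micro: 1; S2 reads c1=1 → after 2×micro: -41023/256 ⇒ (c0=2, c1=1, c2=-41023/256)

first divergence at macro-step: 1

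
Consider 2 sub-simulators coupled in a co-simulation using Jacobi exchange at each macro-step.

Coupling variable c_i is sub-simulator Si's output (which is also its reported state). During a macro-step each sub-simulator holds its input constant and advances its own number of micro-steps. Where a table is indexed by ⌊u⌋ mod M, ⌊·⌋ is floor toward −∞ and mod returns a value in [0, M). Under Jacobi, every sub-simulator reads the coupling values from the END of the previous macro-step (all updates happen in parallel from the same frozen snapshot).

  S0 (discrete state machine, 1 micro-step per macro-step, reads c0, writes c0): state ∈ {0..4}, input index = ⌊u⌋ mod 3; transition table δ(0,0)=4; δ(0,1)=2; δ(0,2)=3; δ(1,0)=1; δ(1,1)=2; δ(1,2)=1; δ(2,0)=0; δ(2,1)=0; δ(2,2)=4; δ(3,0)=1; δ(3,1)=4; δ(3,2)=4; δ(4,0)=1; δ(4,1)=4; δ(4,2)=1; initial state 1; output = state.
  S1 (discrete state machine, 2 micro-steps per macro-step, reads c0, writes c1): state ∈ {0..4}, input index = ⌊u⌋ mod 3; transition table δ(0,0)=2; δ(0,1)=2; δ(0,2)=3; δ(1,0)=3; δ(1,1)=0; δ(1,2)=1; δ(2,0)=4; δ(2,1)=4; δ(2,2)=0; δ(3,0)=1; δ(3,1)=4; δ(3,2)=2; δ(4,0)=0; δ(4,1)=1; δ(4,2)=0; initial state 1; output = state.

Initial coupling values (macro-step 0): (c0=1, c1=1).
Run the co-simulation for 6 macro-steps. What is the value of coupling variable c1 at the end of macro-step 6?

c1 at macro-step 6 = 2

macro 1: S0 reads c0=1 → after 1×micro: 2; S1 reads c0=1 → after 2×micro: 2 ⇒ (c0=2, c1=2)
macro 2: S0 reads c0=2 → after 1×micro: 4; S1 reads c0=2 → after 2×micro: 3 ⇒ (c0=4, c1=3)
macro 3: S0 reads c0=4 → after 1×micro: 4; S1 reads c0=4 → after 2×micro: 1 ⇒ (c0=4, c1=1)
macro 4: S0 reads c0=4 → after 1×micro: 4; S1 reads c0=4 → after 2×micro: 2 ⇒ (c0=4, c1=2)
macro 5: S0 reads c0=4 → after 1×micro: 4; S1 reads c0=4 → after 2×micro: 1 ⇒ (c0=4, c1=1)
macro 6: S0 reads c0=4 → after 1×micro: 4; S1 reads c0=4 → after 2×micro: 2 ⇒ (c0=4, c1=2)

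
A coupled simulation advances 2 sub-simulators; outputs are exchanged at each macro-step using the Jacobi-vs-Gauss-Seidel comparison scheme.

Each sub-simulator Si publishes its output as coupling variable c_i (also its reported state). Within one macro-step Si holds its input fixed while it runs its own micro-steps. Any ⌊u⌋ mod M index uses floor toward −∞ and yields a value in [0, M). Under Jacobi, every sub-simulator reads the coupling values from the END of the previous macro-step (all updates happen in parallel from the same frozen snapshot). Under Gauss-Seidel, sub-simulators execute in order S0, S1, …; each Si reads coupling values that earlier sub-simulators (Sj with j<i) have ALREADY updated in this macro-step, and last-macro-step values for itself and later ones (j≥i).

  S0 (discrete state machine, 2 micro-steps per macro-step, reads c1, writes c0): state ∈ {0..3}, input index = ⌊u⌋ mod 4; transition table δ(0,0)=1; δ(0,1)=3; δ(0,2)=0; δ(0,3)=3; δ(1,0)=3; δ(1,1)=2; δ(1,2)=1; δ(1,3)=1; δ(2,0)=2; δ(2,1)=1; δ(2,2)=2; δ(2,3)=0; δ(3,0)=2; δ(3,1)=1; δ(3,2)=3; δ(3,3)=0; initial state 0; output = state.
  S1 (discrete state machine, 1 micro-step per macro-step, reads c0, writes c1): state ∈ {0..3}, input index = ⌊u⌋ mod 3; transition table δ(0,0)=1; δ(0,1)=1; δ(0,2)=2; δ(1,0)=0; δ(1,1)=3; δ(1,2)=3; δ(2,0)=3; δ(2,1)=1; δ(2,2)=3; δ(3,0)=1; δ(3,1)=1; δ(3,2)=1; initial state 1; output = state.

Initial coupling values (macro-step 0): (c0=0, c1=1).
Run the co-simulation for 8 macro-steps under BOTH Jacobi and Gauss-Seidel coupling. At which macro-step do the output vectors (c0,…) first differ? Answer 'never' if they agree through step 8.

first divergence at macro-step: 1

[Jacobi] macro 1: S0 reads c1=1 → after 2×micro: 1; S1 reads c0=0 → after 1×micro: 0 ⇒ (c0=1, c1=0)
[Jacobi] macro 2: S0 reads c1=0 → after 2×micro: 2; S1 reads c0=1 → after 1×micro: 1 ⇒ (c0=2, c1=1)
[Jacobi] macro 3: S0 reads c1=1 → after 2×micro: 2; S1 reads c0=2 → after 1×micro: 3 ⇒ (c0=2, c1=3)
[Jacobi] macro 4: S0 reads c1=3 → after 2×micro: 3; S1 reads c0=2 → after 1×micro: 1 ⇒ (c0=3, c1=1)
[Jacobi] macro 5: S0 reads c1=1 → after 2×micro: 2; S1 reads c0=3 → after 1×micro: 0 ⇒ (c0=2, c1=0)
[Jacobi] macro 6: S0 reads c1=0 → after 2×micro: 2; S1 reads c0=2 → after 1×micro: 2 ⇒ (c0=2, c1=2)
[Jacobi] macro 7: S0 reads c1=2 → after 2×micro: 2; S1 reads c0=2 → after 1×micro: 3 ⇒ (c0=2, c1=3)
[Jacobi] macro 8: S0 reads c1=3 → after 2×micro: 3; S1 reads c0=2 → after 1×micro: 1 ⇒ (c0=3, c1=1)
[Gauss-Seidel] macro 1: S0 reads c1=1 → after 2×micro: 1; S1 reads c0=1 → after 1×micro: 3 ⇒ (c0=1, c1=3)
[Gauss-Seidel] macro 2: S0 reads c1=3 → after 2×micro: 1; S1 reads c0=1 → after 1×micro: 1 ⇒ (c0=1, c1=1)
[Gauss-Seidel] macro 3: S0 reads c1=1 → after 2×micro: 1; S1 reads c0=1 → after 1×micro: 3 ⇒ (c0=1, c1=3)
[Gauss-Seidel] macro 4: S0 reads c1=3 → after 2×micro: 1; S1 reads c0=1 → after 1×micro: 1 ⇒ (c0=1, c1=1)
[Gauss-Seidel] macro 5: S0 reads c1=1 → after 2×micro: 1; S1 reads c0=1 → after 1×micro: 3 ⇒ (c0=1, c1=3)
[Gauss-Seidel] macro 6: S0 reads c1=3 → after 2×micro: 1; S1 reads c0=1 → after 1×micro: 1 ⇒ (c0=1, c1=1)
[Gauss-Seidel] macro 7: S0 reads c1=1 → after 2×micro: 1; S1 reads c0=1 → after 1×micro: 3 ⇒ (c0=1, c1=3)
[Gauss-Seidel] macro 8: S0 reads c1=3 → after 2×micro: 1; S1 reads c0=1 → after 1×micro: 1 ⇒ (c0=1, c1=1)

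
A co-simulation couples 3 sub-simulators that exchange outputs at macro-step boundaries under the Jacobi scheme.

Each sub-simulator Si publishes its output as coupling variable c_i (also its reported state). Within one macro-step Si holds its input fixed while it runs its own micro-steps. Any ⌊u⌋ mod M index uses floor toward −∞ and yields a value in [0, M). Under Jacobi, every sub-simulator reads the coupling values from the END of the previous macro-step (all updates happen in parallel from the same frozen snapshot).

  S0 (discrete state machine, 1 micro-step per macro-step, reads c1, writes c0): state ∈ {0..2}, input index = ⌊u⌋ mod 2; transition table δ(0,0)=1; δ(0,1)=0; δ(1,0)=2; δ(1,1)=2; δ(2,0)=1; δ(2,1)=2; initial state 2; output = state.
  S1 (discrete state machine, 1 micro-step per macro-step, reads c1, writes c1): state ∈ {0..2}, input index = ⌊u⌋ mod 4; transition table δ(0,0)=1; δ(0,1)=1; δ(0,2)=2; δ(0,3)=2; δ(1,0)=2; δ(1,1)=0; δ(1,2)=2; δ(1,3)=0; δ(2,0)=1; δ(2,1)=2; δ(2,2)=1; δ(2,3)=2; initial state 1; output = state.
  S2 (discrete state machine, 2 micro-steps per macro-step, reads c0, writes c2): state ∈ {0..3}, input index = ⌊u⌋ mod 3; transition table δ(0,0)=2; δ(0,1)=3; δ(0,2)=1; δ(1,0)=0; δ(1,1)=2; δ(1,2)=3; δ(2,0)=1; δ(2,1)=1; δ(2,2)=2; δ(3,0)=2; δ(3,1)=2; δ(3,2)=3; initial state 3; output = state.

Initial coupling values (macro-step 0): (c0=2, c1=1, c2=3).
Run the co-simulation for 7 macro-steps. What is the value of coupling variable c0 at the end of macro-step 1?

macro 1: S0 reads c1=1 → after 1×micro: 2; S1 reads c1=1 → after 1×micro: 0; S2 reads c0=2 → after 2×micro: 3 ⇒ (c0=2, c1=0, c2=3)
macro 2: S0 reads c1=0 → after 1×micro: 1; S1 reads c1=0 → after 1×micro: 1; S2 reads c0=2 → after 2×micro: 3 ⇒ (c0=1, c1=1, c2=3)
macro 3: S0 reads c1=1 → after 1×micro: 2; S1 reads c1=1 → after 1×micro: 0; S2 reads c0=1 → after 2×micro: 1 ⇒ (c0=2, c1=0, c2=1)
macro 4: S0 reads c1=0 → after 1×micro: 1; S1 reads c1=0 → after 1×micro: 1; S2 reads c0=2 → after 2×micro: 3 ⇒ (c0=1, c1=1, c2=3)
macro 5: S0 reads c1=1 → after 1×micro: 2; S1 reads c1=1 → after 1×micro: 0; S2 reads c0=1 → after 2×micro: 1 ⇒ (c0=2, c1=0, c2=1)
macro 6: S0 reads c1=0 → after 1×micro: 1; S1 reads c1=0 → after 1×micro: 1; S2 reads c0=2 → after 2×micro: 3 ⇒ (c0=1, c1=1, c2=3)
macro 7: S0 reads c1=1 → after 1×micro: 2; S1 reads c1=1 → after 1×micro: 0; S2 reads c0=1 → after 2×micro: 1 ⇒ (c0=2, c1=0, c2=1)

c0 at macro-step 1 = 2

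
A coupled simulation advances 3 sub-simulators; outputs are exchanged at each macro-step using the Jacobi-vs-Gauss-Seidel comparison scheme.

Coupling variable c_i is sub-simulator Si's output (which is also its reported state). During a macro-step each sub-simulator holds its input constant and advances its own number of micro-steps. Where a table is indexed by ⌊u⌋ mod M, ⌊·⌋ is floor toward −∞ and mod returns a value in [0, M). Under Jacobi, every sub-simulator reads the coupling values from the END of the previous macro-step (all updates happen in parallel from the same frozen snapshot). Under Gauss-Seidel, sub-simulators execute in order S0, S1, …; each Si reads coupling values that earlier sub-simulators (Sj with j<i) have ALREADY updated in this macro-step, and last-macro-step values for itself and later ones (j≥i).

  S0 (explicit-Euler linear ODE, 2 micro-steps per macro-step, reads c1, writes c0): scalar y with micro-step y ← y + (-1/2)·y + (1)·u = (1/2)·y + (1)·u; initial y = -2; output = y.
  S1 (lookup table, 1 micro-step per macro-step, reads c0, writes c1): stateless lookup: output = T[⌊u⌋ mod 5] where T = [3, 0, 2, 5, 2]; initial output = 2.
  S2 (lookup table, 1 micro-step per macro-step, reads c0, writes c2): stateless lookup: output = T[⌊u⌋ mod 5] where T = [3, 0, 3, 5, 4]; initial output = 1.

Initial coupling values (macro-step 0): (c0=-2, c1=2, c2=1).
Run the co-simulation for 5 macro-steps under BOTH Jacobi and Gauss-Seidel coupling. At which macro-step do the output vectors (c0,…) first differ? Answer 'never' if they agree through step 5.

first divergence at macro-step: 1

[Jacobi] macro 1: S0 reads c1=2 → after 2×micro: 5/2; S1 reads c0=-2 → after 1×micro: 5; S2 reads c0=-2 → after 1×micro: 5 ⇒ (c0=5/2, c1=5, c2=5)
[Jacobi] macro 2: S0 reads c1=5 → after 2×micro: 65/8; S1 reads c0=5/2 → after 1×micro: 2; S2 reads c0=5/2 → after 1×micro: 3 ⇒ (c0=65/8, c1=2, c2=3)
[Jacobi] macro 3: S0 reads c1=2 → after 2×micro: 161/32; S1 reads c0=65/8 → after 1×micro: 5; S2 reads c0=65/8 → after 1×micro: 5 ⇒ (c0=161/32, c1=5, c2=5)
[Jacobi] macro 4: S0 reads c1=5 → after 2×micro: 1121/128; S1 reads c0=161/32 → after 1×micro: 3; S2 reads c0=161/32 → after 1×micro: 3 ⇒ (c0=1121/128, c1=3, c2=3)
[Jacobi] macro 5: S0 reads c1=3 → after 2×micro: 3425/512; S1 reads c0=1121/128 → after 1×micro: 5; S2 reads c0=1121/128 → after 1×micro: 5 ⇒ (c0=3425/512, c1=5, c2=5)
[Gauss-Seidel] macro 1: S0 reads c1=2 → after 2×micro: 5/2; S1 reads c0=5/2 → after 1×micro: 2; S2 reads c0=5/2 → after 1×micro: 3 ⇒ (c0=5/2, c1=2, c2=3)
[Gauss-Seidel] macro 2: S0 reads c1=2 → after 2×micro: 29/8; S1 reads c0=29/8 → after 1×micro: 5; S2 reads c0=29/8 → after 1×micro: 5 ⇒ (c0=29/8, c1=5, c2=5)
[Gauss-Seidel] macro 3: S0 reads c1=5 → after 2×micro: 269/32; S1 reads c0=269/32 → after 1×micro: 5; S2 reads c0=269/32 → after 1×micro: 5 ⇒ (c0=269/32, c1=5, c2=5)
[Gauss-Seidel] macro 4: S0 reads c1=5 → after 2×micro: 1229/128; S1 reads c0=1229/128 → after 1×micro: 2; S2 reads c0=1229/128 → after 1×micro: 4 ⇒ (c0=1229/128, c1=2, c2=4)
[Gauss-Seidel] macro 5: S0 reads c1=2 → after 2×micro: 2765/512; S1 reads c0=2765/512 → after 1×micro: 3; S2 reads c0=2765/512 → after 1×micro: 3 ⇒ (c0=2765/512, c1=3, c2=3)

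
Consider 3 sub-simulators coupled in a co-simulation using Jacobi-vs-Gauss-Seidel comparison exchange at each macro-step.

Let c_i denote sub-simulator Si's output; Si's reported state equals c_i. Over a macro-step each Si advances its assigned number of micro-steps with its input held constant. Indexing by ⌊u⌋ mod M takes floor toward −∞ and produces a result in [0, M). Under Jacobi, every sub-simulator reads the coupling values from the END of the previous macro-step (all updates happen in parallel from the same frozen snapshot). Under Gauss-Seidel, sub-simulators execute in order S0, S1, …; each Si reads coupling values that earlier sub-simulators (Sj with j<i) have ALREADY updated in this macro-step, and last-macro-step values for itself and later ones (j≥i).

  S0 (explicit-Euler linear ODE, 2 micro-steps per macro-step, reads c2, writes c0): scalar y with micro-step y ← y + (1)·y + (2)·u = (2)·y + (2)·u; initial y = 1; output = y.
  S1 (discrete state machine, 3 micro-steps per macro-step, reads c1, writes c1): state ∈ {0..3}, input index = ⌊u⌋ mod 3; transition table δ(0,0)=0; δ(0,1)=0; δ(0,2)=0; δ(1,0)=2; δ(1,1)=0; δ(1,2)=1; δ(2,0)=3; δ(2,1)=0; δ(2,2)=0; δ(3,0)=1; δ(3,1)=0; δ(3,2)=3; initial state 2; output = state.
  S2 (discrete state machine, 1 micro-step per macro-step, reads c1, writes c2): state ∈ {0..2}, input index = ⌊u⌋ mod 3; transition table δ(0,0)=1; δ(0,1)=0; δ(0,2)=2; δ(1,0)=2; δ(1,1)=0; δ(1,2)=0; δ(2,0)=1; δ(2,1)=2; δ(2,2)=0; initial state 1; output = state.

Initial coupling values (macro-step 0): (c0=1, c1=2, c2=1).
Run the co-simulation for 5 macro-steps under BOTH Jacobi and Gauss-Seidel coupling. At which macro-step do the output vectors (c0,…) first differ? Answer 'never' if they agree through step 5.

[Jacobi] macro 1: S0 reads c2=1 → after 2×micro: 10; S1 reads c1=2 → after 3×micro: 0; S2 reads c1=2 → after 1×micro: 0 ⇒ (c0=10, c1=0, c2=0)
[Jacobi] macro 2: S0 reads c2=0 → after 2×micro: 40; S1 reads c1=0 → after 3×micro: 0; S2 reads c1=0 → after 1×micro: 1 ⇒ (c0=40, c1=0, c2=1)
[Jacobi] macro 3: S0 reads c2=1 → after 2×micro: 166; S1 reads c1=0 → after 3×micro: 0; S2 reads c1=0 → after 1×micro: 2 ⇒ (c0=166, c1=0, c2=2)
[Jacobi] macro 4: S0 reads c2=2 → after 2×micro: 676; S1 reads c1=0 → after 3×micro: 0; S2 reads c1=0 → after 1×micro: 1 ⇒ (c0=676, c1=0, c2=1)
[Jacobi] macro 5: S0 reads c2=1 → after 2×micro: 2710; S1 reads c1=0 → after 3×micro: 0; S2 reads c1=0 → after 1×micro: 2 ⇒ (c0=2710, c1=0, c2=2)
[Gauss-Seidel] macro 1: S0 reads c2=1 → after 2×micro: 10; S1 reads c1=2 → after 3×micro: 0; S2 reads c1=0 → after 1×micro: 2 ⇒ (c0=10, c1=0, c2=2)
[Gauss-Seidel] macro 2: S0 reads c2=2 → after 2×micro: 52; S1 reads c1=0 → after 3×micro: 0; S2 reads c1=0 → after 1×micro: 1 ⇒ (c0=52, c1=0, c2=1)
[Gauss-Seidel] macro 3: S0 reads c2=1 → after 2×micro: 214; S1 reads c1=0 → after 3×micro: 0; S2 reads c1=0 → after 1×micro: 2 ⇒ (c0=214, c1=0, c2=2)
[Gauss-Seidel] macro 4: S0 reads c2=2 → after 2×micro: 868; S1 reads c1=0 → after 3×micro: 0; S2 reads c1=0 → after 1×micro: 1 ⇒ (c0=868, c1=0, c2=1)
[Gauss-Seidel] macro 5: S0 reads c2=1 → after 2×micro: 3478; S1 reads c1=0 → after 3×micro: 0; S2 reads c1=0 → after 1×micro: 2 ⇒ (c0=3478, c1=0, c2=2)

first divergence at macro-step: 1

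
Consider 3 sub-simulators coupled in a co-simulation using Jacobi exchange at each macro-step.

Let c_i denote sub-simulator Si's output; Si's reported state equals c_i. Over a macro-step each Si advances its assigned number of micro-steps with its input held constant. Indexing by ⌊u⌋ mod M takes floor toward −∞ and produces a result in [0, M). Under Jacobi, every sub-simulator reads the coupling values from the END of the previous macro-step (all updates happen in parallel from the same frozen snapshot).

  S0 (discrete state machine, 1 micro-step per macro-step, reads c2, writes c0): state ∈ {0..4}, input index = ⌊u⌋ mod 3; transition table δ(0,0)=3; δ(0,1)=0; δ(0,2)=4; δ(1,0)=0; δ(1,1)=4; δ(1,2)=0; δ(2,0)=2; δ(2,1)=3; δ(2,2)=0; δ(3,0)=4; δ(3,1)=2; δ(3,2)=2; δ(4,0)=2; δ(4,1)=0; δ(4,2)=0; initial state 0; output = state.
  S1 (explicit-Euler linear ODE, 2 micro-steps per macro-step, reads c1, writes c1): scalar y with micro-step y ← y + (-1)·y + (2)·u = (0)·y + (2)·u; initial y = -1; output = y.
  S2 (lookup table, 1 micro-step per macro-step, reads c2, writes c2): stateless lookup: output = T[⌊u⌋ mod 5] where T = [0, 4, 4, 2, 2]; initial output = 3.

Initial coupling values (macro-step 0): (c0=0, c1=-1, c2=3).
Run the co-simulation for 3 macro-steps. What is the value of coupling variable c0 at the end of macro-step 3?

c0 at macro-step 3 = 3

macro 1: S0 reads c2=3 → after 1×micro: 3; S1 reads c1=-1 → after 2×micro: -2; S2 reads c2=3 → after 1×micro: 2 ⇒ (c0=3, c1=-2, c2=2)
macro 2: S0 reads c2=2 → after 1×micro: 2; S1 reads c1=-2 → after 2×micro: -4; S2 reads c2=2 → after 1×micro: 4 ⇒ (c0=2, c1=-4, c2=4)
macro 3: S0 reads c2=4 → after 1×micro: 3; S1 reads c1=-4 → after 2×micro: -8; S2 reads c2=4 → after 1×micro: 2 ⇒ (c0=3, c1=-8, c2=2)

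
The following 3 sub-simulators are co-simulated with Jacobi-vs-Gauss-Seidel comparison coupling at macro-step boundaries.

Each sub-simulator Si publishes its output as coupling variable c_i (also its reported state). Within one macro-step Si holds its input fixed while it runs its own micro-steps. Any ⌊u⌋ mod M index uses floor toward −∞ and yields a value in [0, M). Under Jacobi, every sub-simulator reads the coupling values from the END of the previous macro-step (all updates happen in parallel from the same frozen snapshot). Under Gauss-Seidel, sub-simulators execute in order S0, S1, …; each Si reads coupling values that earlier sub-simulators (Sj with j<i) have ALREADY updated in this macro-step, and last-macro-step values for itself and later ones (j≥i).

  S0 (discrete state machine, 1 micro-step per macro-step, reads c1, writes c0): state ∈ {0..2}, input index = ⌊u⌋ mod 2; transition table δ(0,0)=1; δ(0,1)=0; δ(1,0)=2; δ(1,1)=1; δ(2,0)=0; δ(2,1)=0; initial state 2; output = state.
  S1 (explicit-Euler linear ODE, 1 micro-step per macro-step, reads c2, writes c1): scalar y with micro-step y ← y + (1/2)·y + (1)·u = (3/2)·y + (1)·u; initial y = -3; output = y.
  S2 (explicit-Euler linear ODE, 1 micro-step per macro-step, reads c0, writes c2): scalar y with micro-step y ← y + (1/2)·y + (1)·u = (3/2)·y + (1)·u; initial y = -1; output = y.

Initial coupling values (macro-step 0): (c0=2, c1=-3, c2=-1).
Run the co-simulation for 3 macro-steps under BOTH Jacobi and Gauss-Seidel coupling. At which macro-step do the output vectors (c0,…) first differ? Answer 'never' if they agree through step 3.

[Jacobi] macro 1: S0 reads c1=-3 → after 1×micro: 0; S1 reads c2=-1 → after 1×micro: -11/2; S2 reads c0=2 → after 1×micro: 1/2 ⇒ (c0=0, c1=-11/2, c2=1/2)
[Jacobi] macro 2: S0 reads c1=-11/2 → after 1×micro: 1; S1 reads c2=1/2 → after 1×micro: -31/4; S2 reads c0=0 → after 1×micro: 3/4 ⇒ (c0=1, c1=-31/4, c2=3/4)
[Jacobi] macro 3: S0 reads c1=-31/4 → after 1×micro: 2; S1 reads c2=3/4 → after 1×micro: -87/8; S2 reads c0=1 → after 1×micro: 17/8 ⇒ (c0=2, c1=-87/8, c2=17/8)
[Gauss-Seidel] macro 1: S0 reads c1=-3 → after 1×micro: 0; S1 reads c2=-1 → after 1×micro: -11/2; S2 reads c0=0 → after 1×micro: -3/2 ⇒ (c0=0, c1=-11/2, c2=-3/2)
[Gauss-Seidel] macro 2: S0 reads c1=-11/2 → after 1×micro: 1; S1 reads c2=-3/2 → after 1×micro: -39/4; S2 reads c0=1 → after 1×micro: -5/4 ⇒ (c0=1, c1=-39/4, c2=-5/4)
[Gauss-Seidel] macro 3: S0 reads c1=-39/4 → after 1×micro: 2; S1 reads c2=-5/4 → after 1×micro: -127/8; S2 reads c0=2 → after 1×micro: 1/8 ⇒ (c0=2, c1=-127/8, c2=1/8)

first divergence at macro-step: 1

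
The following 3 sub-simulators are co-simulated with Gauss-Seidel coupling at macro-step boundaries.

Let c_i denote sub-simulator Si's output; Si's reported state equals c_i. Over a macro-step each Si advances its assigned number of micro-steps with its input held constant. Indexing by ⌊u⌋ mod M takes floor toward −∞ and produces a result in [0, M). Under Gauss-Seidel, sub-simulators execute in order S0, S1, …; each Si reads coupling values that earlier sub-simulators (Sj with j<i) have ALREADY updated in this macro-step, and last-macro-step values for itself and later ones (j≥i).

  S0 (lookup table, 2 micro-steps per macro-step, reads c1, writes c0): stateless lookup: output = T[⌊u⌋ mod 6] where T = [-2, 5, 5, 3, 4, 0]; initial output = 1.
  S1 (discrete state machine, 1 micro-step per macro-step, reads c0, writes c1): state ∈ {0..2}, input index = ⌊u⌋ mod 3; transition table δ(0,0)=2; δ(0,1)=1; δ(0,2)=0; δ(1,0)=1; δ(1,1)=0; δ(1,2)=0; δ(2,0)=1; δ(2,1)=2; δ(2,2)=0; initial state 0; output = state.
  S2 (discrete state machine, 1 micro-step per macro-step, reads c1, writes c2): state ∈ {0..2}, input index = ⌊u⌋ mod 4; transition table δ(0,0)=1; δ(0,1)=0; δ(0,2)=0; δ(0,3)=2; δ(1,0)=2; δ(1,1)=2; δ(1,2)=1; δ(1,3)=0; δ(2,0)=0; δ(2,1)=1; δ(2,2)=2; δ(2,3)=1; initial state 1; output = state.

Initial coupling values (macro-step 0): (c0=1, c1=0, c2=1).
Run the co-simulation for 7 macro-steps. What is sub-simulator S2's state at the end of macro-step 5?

macro 1: S0 reads c1=0 → after 2×micro: -2; S1 reads c0=-2 → after 1×micro: 1; S2 reads c1=1 → after 1×micro: 2 ⇒ (c0=-2, c1=1, c2=2)
macro 2: S0 reads c1=1 → after 2×micro: 5; S1 reads c0=5 → after 1×micro: 0; S2 reads c1=0 → after 1×micro: 0 ⇒ (c0=5, c1=0, c2=0)
macro 3: S0 reads c1=0 → after 2×micro: -2; S1 reads c0=-2 → after 1×micro: 1; S2 reads c1=1 → after 1×micro: 0 ⇒ (c0=-2, c1=1, c2=0)
macro 4: S0 reads c1=1 → after 2×micro: 5; S1 reads c0=5 → after 1×micro: 0; S2 reads c1=0 → after 1×micro: 1 ⇒ (c0=5, c1=0, c2=1)
macro 5: S0 reads c1=0 → after 2×micro: -2; S1 reads c0=-2 → after 1×micro: 1; S2 reads c1=1 → after 1×micro: 2 ⇒ (c0=-2, c1=1, c2=2)
macro 6: S0 reads c1=1 → after 2×micro: 5; S1 reads c0=5 → after 1×micro: 0; S2 reads c1=0 → after 1×micro: 0 ⇒ (c0=5, c1=0, c2=0)
macro 7: S0 reads c1=0 → after 2×micro: -2; S1 reads c0=-2 → after 1×micro: 1; S2 reads c1=1 → after 1×micro: 0 ⇒ (c0=-2, c1=1, c2=0)

S2 state at macro-step 5 = 2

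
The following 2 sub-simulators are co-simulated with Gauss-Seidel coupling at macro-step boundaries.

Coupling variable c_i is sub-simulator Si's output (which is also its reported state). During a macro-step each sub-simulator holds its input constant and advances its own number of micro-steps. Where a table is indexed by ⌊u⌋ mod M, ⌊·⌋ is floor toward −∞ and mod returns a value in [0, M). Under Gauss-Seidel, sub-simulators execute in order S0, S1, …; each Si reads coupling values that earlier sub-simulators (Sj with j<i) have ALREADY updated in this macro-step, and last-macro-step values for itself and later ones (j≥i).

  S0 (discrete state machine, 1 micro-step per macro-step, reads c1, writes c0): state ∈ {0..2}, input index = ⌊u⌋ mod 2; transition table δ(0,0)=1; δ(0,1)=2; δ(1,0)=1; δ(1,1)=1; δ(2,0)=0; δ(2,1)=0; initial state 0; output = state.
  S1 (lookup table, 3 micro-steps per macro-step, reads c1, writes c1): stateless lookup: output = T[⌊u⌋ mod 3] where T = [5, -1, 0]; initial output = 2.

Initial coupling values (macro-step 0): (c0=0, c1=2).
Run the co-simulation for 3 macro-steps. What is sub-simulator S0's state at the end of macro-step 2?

macro 1: S0 reads c1=2 → after 1×micro: 1; S1 reads c1=2 → after 3×micro: 0 ⇒ (c0=1, c1=0)
macro 2: S0 reads c1=0 → after 1×micro: 1; S1 reads c1=0 → after 3×micro: 5 ⇒ (c0=1, c1=5)
macro 3: S0 reads c1=5 → after 1×micro: 1; S1 reads c1=5 → after 3×micro: 0 ⇒ (c0=1, c1=0)

S0 state at macro-step 2 = 1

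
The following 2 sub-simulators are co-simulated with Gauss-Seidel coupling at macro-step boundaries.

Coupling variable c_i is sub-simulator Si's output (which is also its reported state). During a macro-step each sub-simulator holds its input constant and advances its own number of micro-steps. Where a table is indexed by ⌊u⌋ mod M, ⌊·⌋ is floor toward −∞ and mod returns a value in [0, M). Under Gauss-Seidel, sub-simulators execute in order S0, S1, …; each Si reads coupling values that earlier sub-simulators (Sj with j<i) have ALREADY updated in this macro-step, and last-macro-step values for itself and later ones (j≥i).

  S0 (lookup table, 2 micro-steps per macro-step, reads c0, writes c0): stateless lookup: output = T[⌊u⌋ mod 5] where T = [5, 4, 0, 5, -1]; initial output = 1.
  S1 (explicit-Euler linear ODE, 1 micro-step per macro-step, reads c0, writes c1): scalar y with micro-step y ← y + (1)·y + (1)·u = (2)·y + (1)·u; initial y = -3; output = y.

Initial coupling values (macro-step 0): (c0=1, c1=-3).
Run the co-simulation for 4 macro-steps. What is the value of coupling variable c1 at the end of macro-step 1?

c1 at macro-step 1 = -2

macro 1: S0 reads c0=1 → after 2×micro: 4; S1 reads c0=4 → after 1×micro: -2 ⇒ (c0=4, c1=-2)
macro 2: S0 reads c0=4 → after 2×micro: -1; S1 reads c0=-1 → after 1×micro: -5 ⇒ (c0=-1, c1=-5)
macro 3: S0 reads c0=-1 → after 2×micro: -1; S1 reads c0=-1 → after 1×micro: -11 ⇒ (c0=-1, c1=-11)
macro 4: S0 reads c0=-1 → after 2×micro: -1; S1 reads c0=-1 → after 1×micro: -23 ⇒ (c0=-1, c1=-23)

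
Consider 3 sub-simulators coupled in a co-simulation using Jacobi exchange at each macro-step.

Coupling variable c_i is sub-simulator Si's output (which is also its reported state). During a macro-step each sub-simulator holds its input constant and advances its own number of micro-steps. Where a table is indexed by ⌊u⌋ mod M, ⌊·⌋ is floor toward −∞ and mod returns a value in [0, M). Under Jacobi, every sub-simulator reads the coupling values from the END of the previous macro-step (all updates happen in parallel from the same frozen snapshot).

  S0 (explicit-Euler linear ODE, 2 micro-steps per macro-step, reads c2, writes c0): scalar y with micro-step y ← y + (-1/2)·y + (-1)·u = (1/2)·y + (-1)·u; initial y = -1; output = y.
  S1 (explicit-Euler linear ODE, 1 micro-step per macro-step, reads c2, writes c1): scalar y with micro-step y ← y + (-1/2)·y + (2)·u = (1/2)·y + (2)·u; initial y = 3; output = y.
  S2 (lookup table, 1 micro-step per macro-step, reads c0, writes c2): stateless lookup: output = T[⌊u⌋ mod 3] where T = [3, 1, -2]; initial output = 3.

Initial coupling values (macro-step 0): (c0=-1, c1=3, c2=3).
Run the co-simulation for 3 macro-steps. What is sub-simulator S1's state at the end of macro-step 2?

macro 1: S0 reads c2=3 → after 2×micro: -19/4; S1 reads c2=3 → after 1×micro: 15/2; S2 reads c0=-1 → after 1×micro: -2 ⇒ (c0=-19/4, c1=15/2, c2=-2)
macro 2: S0 reads c2=-2 → after 2×micro: 29/16; S1 reads c2=-2 → after 1×micro: -1/4; S2 reads c0=-19/4 → after 1×micro: 1 ⇒ (c0=29/16, c1=-1/4, c2=1)
macro 3: S0 reads c2=1 → after 2×micro: -67/64; S1 reads c2=1 → after 1×micro: 15/8; S2 reads c0=29/16 → after 1×micro: 1 ⇒ (c0=-67/64, c1=15/8, c2=1)

S1 state at macro-step 2 = -1/4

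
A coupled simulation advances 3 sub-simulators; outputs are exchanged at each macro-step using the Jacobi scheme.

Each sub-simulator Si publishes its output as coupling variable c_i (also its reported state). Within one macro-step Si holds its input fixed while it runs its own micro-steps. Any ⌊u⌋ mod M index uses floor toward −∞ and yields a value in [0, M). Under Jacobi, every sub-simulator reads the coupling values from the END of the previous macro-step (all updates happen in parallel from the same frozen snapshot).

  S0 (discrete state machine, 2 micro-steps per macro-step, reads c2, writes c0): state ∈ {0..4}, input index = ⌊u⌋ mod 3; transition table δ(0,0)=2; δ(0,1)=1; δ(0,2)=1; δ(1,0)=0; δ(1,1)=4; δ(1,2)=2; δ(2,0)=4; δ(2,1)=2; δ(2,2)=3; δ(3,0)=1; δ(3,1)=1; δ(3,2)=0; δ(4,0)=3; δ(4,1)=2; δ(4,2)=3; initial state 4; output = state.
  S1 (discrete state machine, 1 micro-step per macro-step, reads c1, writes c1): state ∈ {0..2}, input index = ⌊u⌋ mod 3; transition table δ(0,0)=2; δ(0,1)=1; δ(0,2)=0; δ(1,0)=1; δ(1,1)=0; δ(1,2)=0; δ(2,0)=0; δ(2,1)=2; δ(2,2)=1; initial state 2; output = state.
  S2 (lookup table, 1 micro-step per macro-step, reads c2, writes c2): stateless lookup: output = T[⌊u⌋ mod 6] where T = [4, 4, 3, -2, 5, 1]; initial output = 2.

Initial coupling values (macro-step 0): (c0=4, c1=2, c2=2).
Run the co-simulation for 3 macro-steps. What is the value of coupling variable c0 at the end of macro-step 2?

macro 1: S0 reads c2=2 → after 2×micro: 0; S1 reads c1=2 → after 1×micro: 1; S2 reads c2=2 → after 1×micro: 3 ⇒ (c0=0, c1=1, c2=3)
macro 2: S0 reads c2=3 → after 2×micro: 4; S1 reads c1=1 → after 1×micro: 0; S2 reads c2=3 → after 1×micro: -2 ⇒ (c0=4, c1=0, c2=-2)
macro 3: S0 reads c2=-2 → after 2×micro: 2; S1 reads c1=0 → after 1×micro: 2; S2 reads c2=-2 → after 1×micro: 5 ⇒ (c0=2, c1=2, c2=5)

c0 at macro-step 2 = 4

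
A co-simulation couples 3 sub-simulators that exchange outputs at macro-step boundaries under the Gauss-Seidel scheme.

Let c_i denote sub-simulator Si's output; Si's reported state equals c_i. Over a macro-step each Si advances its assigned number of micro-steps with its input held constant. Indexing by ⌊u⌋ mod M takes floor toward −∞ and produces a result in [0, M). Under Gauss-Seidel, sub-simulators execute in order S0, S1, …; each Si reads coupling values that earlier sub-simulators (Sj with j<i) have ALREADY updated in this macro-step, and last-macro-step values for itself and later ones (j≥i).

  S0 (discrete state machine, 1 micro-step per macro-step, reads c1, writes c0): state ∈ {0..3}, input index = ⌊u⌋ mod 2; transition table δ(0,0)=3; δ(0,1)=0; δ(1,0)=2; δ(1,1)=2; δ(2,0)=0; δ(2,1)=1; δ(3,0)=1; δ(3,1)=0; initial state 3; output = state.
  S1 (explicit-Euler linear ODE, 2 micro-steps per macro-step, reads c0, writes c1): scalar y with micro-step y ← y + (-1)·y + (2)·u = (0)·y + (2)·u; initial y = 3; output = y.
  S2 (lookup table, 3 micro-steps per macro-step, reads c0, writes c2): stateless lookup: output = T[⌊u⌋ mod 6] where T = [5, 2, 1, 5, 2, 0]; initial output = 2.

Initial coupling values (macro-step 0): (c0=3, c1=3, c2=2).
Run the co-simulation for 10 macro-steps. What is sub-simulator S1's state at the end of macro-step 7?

macro 1: S0 reads c1=3 → after 1×micro: 0; S1 reads c0=0 → after 2×micro: 0; S2 reads c0=0 → after 3×micro: 5 ⇒ (c0=0, c1=0, c2=5)
macro 2: S0 reads c1=0 → after 1×micro: 3; S1 reads c0=3 → after 2×micro: 6; S2 reads c0=3 → after 3×micro: 5 ⇒ (c0=3, c1=6, c2=5)
macro 3: S0 reads c1=6 → after 1×micro: 1; S1 reads c0=1 → after 2×micro: 2; S2 reads c0=1 → after 3×micro: 2 ⇒ (c0=1, c1=2, c2=2)
macro 4: S0 reads c1=2 → after 1×micro: 2; S1 reads c0=2 → after 2×micro: 4; S2 reads c0=2 → after 3×micro: 1 ⇒ (c0=2, c1=4, c2=1)
macro 5: S0 reads c1=4 → after 1×micro: 0; S1 reads c0=0 → after 2×micro: 0; S2 reads c0=0 → after 3×micro: 5 ⇒ (c0=0, c1=0, c2=5)
macro 6: S0 reads c1=0 → after 1×micro: 3; S1 reads c0=3 → after 2×micro: 6; S2 reads c0=3 → after 3×micro: 5 ⇒ (c0=3, c1=6, c2=5)
macro 7: S0 reads c1=6 → after 1×micro: 1; S1 reads c0=1 → after 2×micro: 2; S2 reads c0=1 → after 3×micro: 2 ⇒ (c0=1, c1=2, c2=2)
macro 8: S0 reads c1=2 → after 1×micro: 2; S1 reads c0=2 → after 2×micro: 4; S2 reads c0=2 → after 3×micro: 1 ⇒ (c0=2, c1=4, c2=1)
macro 9: S0 reads c1=4 → after 1×micro: 0; S1 reads c0=0 → after 2×micro: 0; S2 reads c0=0 → after 3×micro: 5 ⇒ (c0=0, c1=0, c2=5)
macro 10: S0 reads c1=0 → after 1×micro: 3; S1 reads c0=3 → after 2×micro: 6; S2 reads c0=3 → after 3×micro: 5 ⇒ (c0=3, c1=6, c2=5)

S1 state at macro-step 7 = 2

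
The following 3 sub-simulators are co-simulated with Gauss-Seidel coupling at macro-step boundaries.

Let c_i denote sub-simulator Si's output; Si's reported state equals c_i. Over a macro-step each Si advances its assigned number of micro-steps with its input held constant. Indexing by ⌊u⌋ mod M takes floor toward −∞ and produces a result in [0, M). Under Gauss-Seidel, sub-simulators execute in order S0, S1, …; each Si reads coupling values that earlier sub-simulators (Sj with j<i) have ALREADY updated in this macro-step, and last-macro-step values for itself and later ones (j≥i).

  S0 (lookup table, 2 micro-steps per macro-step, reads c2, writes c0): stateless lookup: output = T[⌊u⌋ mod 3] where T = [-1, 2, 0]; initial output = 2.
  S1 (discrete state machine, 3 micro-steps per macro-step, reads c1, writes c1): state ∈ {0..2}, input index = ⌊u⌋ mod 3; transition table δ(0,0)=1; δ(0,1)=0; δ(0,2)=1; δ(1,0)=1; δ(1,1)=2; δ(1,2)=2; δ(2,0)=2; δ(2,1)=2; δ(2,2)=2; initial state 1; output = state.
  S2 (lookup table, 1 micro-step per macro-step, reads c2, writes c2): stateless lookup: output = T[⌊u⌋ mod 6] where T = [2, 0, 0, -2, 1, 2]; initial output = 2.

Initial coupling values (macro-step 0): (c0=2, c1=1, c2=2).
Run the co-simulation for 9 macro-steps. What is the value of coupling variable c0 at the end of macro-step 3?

c0 at macro-step 3 = 0

macro 1: S0 reads c2=2 → after 2×micro: 0; S1 reads c1=1 → after 3×micro: 2; S2 reads c2=2 → after 1×micro: 0 ⇒ (c0=0, c1=2, c2=0)
macro 2: S0 reads c2=0 → after 2×micro: -1; S1 reads c1=2 → after 3×micro: 2; S2 reads c2=0 → after 1×micro: 2 ⇒ (c0=-1, c1=2, c2=2)
macro 3: S0 reads c2=2 → after 2×micro: 0; S1 reads c1=2 → after 3×micro: 2; S2 reads c2=2 → after 1×micro: 0 ⇒ (c0=0, c1=2, c2=0)
macro 4: S0 reads c2=0 → after 2×micro: -1; S1 reads c1=2 → after 3×micro: 2; S2 reads c2=0 → after 1×micro: 2 ⇒ (c0=-1, c1=2, c2=2)
macro 5: S0 reads c2=2 → after 2×micro: 0; S1 reads c1=2 → after 3×micro: 2; S2 reads c2=2 → after 1×micro: 0 ⇒ (c0=0, c1=2, c2=0)
macro 6: S0 reads c2=0 → after 2×micro: -1; S1 reads c1=2 → after 3×micro: 2; S2 reads c2=0 → after 1×micro: 2 ⇒ (c0=-1, c1=2, c2=2)
macro 7: S0 reads c2=2 → after 2×micro: 0; S1 reads c1=2 → after 3×micro: 2; S2 reads c2=2 → after 1×micro: 0 ⇒ (c0=0, c1=2, c2=0)
macro 8: S0 reads c2=0 → after 2×micro: -1; S1 reads c1=2 → after 3×micro: 2; S2 reads c2=0 → after 1×micro: 2 ⇒ (c0=-1, c1=2, c2=2)
macro 9: S0 reads c2=2 → after 2×micro: 0; S1 reads c1=2 → after 3×micro: 2; S2 reads c2=2 → after 1×micro: 0 ⇒ (c0=0, c1=2, c2=0)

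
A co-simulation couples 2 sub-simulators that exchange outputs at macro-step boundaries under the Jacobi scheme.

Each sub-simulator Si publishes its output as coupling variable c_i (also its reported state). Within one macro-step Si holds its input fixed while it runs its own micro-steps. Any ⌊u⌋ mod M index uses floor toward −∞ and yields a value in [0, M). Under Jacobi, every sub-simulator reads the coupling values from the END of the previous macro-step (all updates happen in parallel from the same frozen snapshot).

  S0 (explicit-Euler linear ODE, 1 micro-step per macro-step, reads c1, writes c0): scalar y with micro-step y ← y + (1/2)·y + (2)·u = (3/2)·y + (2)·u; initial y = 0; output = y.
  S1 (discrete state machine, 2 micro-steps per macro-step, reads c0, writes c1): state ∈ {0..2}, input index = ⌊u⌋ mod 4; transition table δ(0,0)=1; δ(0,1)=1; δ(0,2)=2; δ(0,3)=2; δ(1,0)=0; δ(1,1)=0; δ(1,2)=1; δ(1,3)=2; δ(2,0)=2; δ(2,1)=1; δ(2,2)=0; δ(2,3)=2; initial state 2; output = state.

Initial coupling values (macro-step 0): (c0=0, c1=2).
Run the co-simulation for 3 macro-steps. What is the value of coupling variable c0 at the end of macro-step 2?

c0 at macro-step 2 = 10

macro 1: S0 reads c1=2 → after 1×micro: 4; S1 reads c0=0 → after 2×micro: 2 ⇒ (c0=4, c1=2)
macro 2: S0 reads c1=2 → after 1×micro: 10; S1 reads c0=4 → after 2×micro: 2 ⇒ (c0=10, c1=2)
macro 3: S0 reads c1=2 → after 1×micro: 19; S1 reads c0=10 → after 2×micro: 2 ⇒ (c0=19, c1=2)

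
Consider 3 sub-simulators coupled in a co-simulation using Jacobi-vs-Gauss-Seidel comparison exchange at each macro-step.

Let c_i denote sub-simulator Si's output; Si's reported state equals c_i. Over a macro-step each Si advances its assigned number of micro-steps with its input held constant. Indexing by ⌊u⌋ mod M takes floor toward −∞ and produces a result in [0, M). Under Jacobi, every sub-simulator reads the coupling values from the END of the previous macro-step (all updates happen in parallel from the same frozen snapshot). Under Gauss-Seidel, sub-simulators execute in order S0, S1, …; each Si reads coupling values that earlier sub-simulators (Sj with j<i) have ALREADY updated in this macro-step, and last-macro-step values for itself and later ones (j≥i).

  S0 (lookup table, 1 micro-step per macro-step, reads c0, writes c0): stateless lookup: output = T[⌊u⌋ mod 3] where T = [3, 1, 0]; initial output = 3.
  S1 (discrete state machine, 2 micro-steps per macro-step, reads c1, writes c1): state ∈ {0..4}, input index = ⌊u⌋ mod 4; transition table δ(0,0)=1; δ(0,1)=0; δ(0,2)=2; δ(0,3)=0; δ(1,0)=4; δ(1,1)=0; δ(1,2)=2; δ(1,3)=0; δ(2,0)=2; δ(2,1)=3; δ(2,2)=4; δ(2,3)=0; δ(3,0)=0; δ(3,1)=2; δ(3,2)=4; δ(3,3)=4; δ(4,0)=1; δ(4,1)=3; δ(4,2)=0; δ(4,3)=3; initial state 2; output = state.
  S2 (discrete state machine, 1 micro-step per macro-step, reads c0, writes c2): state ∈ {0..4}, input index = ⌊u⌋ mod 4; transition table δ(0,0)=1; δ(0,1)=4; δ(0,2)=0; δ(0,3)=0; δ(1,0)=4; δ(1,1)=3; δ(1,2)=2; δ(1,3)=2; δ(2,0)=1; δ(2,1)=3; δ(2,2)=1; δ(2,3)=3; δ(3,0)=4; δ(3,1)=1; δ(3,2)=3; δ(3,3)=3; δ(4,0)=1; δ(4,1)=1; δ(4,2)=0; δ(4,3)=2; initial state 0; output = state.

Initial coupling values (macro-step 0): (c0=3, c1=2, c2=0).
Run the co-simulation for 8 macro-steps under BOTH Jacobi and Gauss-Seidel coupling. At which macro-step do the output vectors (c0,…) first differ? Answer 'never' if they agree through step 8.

[Jacobi] macro 1: S0 reads c0=3 → after 1×micro: 3; S1 reads c1=2 → after 2×micro: 0; S2 reads c0=3 → after 1×micro: 0 ⇒ (c0=3, c1=0, c2=0)
[Jacobi] macro 2: S0 reads c0=3 → after 1×micro: 3; S1 reads c1=0 → after 2×micro: 4; S2 reads c0=3 → after 1×micro: 0 ⇒ (c0=3, c1=4, c2=0)
[Jacobi] macro 3: S0 reads c0=3 → after 1×micro: 3; S1 reads c1=4 → after 2×micro: 4; S2 reads c0=3 → after 1×micro: 0 ⇒ (c0=3, c1=4, c2=0)
[Jacobi] macro 4: S0 reads c0=3 → after 1×micro: 3; S1 reads c1=4 → after 2×micro: 4; S2 reads c0=3 → after 1×micro: 0 ⇒ (c0=3, c1=4, c2=0)
[Jacobi] macro 5: S0 reads c0=3 → after 1×micro: 3; S1 reads c1=4 → after 2×micro: 4; S2 reads c0=3 → after 1×micro: 0 ⇒ (c0=3, c1=4, c2=0)
[Jacobi] macro 6: S0 reads c0=3 → after 1×micro: 3; S1 reads c1=4 → after 2×micro: 4; S2 reads c0=3 → after 1×micro: 0 ⇒ (c0=3, c1=4, c2=0)
[Jacobi] macro 7: S0 reads c0=3 → after 1×micro: 3; S1 reads c1=4 → after 2×micro: 4; S2 reads c0=3 → after 1×micro: 0 ⇒ (c0=3, c1=4, c2=0)
[Jacobi] macro 8: S0 reads c0=3 → after 1×micro: 3; S1 reads c1=4 → after 2×micro: 4; S2 reads c0=3 → after 1×micro: 0 ⇒ (c0=3, c1=4, c2=0)
[Gauss-Seidel] macro 1: S0 reads c0=3 → after 1×micro: 3; S1 reads c1=2 → after 2×micro: 0; S2 reads c0=3 → after 1×micro: 0 ⇒ (c0=3, c1=0, c2=0)
[Gauss-Seidel] macro 2: S0 reads c0=3 → after 1×micro: 3; S1 reads c1=0 → after 2×micro: 4; S2 reads c0=3 → after 1×micro: 0 ⇒ (c0=3, c1=4, c2=0)
[Gauss-Seidel] macro 3: S0 reads c0=3 → after 1×micro: 3; S1 reads c1=4 → after 2×micro: 4; S2 reads c0=3 → after 1×micro: 0 ⇒ (c0=3, c1=4, c2=0)
[Gauss-Seidel] macro 4: S0 reads c0=3 → after 1×micro: 3; S1 reads c1=4 → after 2×micro: 4; S2 reads c0=3 → after 1×micro: 0 ⇒ (c0=3, c1=4, c2=0)
[Gauss-Seidel] macro 5: S0 reads c0=3 → after 1×micro: 3; S1 reads c1=4 → after 2×micro: 4; S2 reads c0=3 → after 1×micro: 0 ⇒ (c0=3, c1=4, c2=0)
[Gauss-Seidel] macro 6: S0 reads c0=3 → after 1×micro: 3; S1 reads c1=4 → after 2×micro: 4; S2 reads c0=3 → after 1×micro: 0 ⇒ (c0=3, c1=4, c2=0)
[Gauss-Seidel] macro 7: S0 reads c0=3 → after 1×micro: 3; S1 reads c1=4 → after 2×micro: 4; S2 reads c0=3 → after 1×micro: 0 ⇒ (c0=3, c1=4, c2=0)
[Gauss-Seidel] macro 8: S0 reads c0=3 → after 1×micro: 3; S1 reads c1=4 → after 2×micro: 4; S2 reads c0=3 → after 1×micro: 0 ⇒ (c0=3, c1=4, c2=0)

first divergence at macro-step: never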